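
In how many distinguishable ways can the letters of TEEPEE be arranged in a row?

30

Letter multiplicities in TEEPEE: E×4, P×1, T×1.
The number of distinct arrangements is 6!/(4!) = 720/24 = 30.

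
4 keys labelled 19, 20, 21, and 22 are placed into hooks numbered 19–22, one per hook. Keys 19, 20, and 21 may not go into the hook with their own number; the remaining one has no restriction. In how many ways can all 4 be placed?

11

Let Aᵢ (for i ∈ {19, 20, 21}) be the placements that put key i in its forbidden hook. Any j of these fix j positions, leaving (4−j)! ways to fill the rest, and there are C(3,j) ways to pick which j.
By inclusion–exclusion, the number of valid placements is Σ_{j=0}^{3} (−1)^j C(3,j)·(4−j)!.
Computing: 24 − 18 + 6 − 1 = 11.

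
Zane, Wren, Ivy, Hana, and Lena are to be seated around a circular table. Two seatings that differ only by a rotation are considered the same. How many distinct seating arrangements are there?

Seat Zane anywhere (absorbing the rotational symmetry), then permute the other 4: (4)! = 24.

24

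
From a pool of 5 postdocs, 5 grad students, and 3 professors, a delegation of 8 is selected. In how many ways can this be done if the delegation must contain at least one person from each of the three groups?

1240

Total 8-person selections from all 13: C(13,8) = 1287.
Subtract selections that omit an entire group: no postdocs → C(8,8) = 1; no grad students → C(8,8) = 1; no professors → C(10,8) = 45.
Add back selections omitting two groups (i.e. drawn from a single group): C(5,8) + C(5,8) + C(3,8) = 0.
By inclusion–exclusion: 1287 − 47 + 0 = 1240.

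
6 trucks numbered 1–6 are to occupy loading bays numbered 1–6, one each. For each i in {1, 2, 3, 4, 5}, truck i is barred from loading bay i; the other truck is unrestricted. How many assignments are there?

309

Let Aᵢ (for 1 ≤ i ≤ 5) be the placements that put truck i in its forbidden loading bay. Any j of these fix j positions, leaving (6−j)! ways to fill the rest, and there are C(5,j) ways to pick which j.
By inclusion–exclusion, the number of valid placements is Σ_{j=0}^{5} (−1)^j C(5,j)·(6−j)!.
Computing: 720 − 600 + 240 − 60 + 10 − 1 = 309.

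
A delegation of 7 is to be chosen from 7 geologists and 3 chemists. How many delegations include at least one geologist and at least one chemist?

119

Unrestricted: C(10,7) = 120 ways to pick any 7 of the 10.
Subtract selections that omit an entire group: no geologists → C(3,7) = 0; no chemists → C(7,7) = 1.
Both groups omitted at once is impossible, so 120 − 1 = 119.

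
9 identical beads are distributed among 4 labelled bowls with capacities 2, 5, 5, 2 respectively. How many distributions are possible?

Ignoring the caps, the number of non-negative solutions to x_1+…+x_4 = 9 is C(12,3) = 220.
Subtract solutions that violate a single cap (substitute x_i' = x_i − (cap_i+1)): x_1 ≥ 3 gives C(9,3) = 84; x_2 ≥ 6 gives C(6,3) = 20; x_3 ≥ 6 gives C(6,3) = 20; x_4 ≥ 3 gives C(9,3) = 84. Together 208.
Add back pairs where two caps are both exceeded: 1 + 1 + 20 + 0 + 1 + 1 = 24.
By inclusion–exclusion the count is 220 − 208 + 24 = 36.

36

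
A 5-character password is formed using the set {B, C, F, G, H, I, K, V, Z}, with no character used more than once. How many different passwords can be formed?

15120

This is a permutation of 5 out of 9: P(9,5) = 9!/4!.
9 × 8 × 7 × 6 × 5 = 15120.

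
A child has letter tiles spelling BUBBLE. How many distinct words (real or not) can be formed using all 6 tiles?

120

BUBBLE has 6 letters with B appearing 3 times.
So there are 6! / (3!) = 120 distinguishable arrangements.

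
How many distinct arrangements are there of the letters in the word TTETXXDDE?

7560

TTETXXDDE has 9 letters with D appearing twice, E appearing twice, T appearing 3 times, and X appearing twice.
Dividing 9! = 362880 by 3!·2!·2!·2! = 48 for the repeated letters gives 7560.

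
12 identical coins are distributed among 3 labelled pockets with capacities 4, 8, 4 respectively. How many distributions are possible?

15

Without the upper bounds there are C(14,2) = 91 ways to split 12 among 3 pockets.
Subtract solutions that violate a single cap (substitute x_i' = x_i − (cap_i+1)): x_1 ≥ 5 gives C(9,2) = 36; x_2 ≥ 9 gives C(5,2) = 10; x_3 ≥ 5 gives C(9,2) = 36. Together 82.
Add back pairs where two caps are both exceeded: 0 + 6 + 0 = 6.
By inclusion–exclusion the count is 91 − 82 + 6 = 15.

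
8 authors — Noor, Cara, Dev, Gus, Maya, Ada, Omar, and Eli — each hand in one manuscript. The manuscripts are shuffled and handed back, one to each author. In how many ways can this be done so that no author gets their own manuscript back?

14833

Count assignments avoiding every fixed point. For any j of the 8 authors fixed to their own manuscript, the other 8−j can be arranged in (8−j)! ways.
By inclusion–exclusion this is Σ_{j=0}^{8} (−1)^j C(8,j)·(8−j)!.
Computing: 40320 − 40320 + 20160 − 6720 + 1680 − 336 + 56 − 8 + 1 = 14833.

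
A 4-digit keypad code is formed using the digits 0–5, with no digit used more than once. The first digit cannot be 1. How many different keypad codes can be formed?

300

The first digit has 6−1 = 5 choices (anything except 1).
The remaining 3 digits are filled from the other 5 symbols without repetition: 5 × 4 × 3 = 60.
Total: 5 × 60 = 300.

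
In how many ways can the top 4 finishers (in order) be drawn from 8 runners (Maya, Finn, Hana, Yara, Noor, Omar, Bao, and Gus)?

This is an ordered selection of 4 from 8: P(8,4).
That gives 8 × 7 × 6 × 5 = 1680.

1680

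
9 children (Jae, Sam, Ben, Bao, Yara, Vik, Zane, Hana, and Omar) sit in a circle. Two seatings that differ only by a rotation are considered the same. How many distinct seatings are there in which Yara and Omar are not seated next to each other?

Without the restriction there are (8)! = 40320 seatings.
Those with Yara next to Omar: fuse the pair into one unit and seat 8 units around a circle — 2·(7)! = 10080.
Subtracting, 40320 − 10080 = 30240.

30240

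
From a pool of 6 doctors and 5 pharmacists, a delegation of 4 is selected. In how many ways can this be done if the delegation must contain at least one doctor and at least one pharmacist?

With no constraint there are C(11,4) = 330 possible selections.
Selections missing a whole group: no doctors → C(5,4) = 5; no pharmacists → C(6,4) = 15.
Both groups omitted at once is impossible, so 330 − 20 = 310.

310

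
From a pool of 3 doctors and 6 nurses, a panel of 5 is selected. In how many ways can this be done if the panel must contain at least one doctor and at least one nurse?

120

With no constraint there are C(9,5) = 126 possible selections.
Selections missing a whole group: no doctors → C(6,5) = 6; no nurses → C(3,5) = 0.
Both groups omitted at once is impossible, so 126 − 6 = 120.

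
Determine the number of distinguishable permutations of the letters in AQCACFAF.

Letter multiplicities in AQCACFAF: A×3, C×2, F×2, Q×1.
Dividing 8! = 40320 by 3!·2!·2! = 24 for the repeated letters gives 1680.

1680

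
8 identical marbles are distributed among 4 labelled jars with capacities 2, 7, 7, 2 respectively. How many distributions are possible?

Without the upper bounds there are C(11,3) = 165 ways to split 8 among 4 jars.
Subtract solutions that violate a single cap (substitute x_i' = x_i − (cap_i+1)): x_1 ≥ 3 gives C(8,3) = 56; x_2 ≥ 8 gives C(3,3) = 1; x_3 ≥ 8 gives C(3,3) = 1; x_4 ≥ 3 gives C(8,3) = 56. Together 114.
Add back pairs where two caps are both exceeded: 0 + 0 + 10 + 0 + 0 + 0 = 10.
By inclusion–exclusion the count is 165 − 114 + 10 = 61.

61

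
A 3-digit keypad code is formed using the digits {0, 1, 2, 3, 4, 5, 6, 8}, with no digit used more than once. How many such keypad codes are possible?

336

Choose and order 3 of the 8 symbols: the first digit has 8 options, the next 7, then 6.
That product is 8 × 7 × 6 = 336.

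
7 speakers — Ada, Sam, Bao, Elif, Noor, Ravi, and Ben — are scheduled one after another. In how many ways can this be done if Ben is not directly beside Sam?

3600

There are 7! = 5040 arrangements in all. If Ben and Sam are adjacent, merging them into one block gives 2·(6)! = 1440 arrangements.
Complementary counting: 5040 − 1440 = 3600.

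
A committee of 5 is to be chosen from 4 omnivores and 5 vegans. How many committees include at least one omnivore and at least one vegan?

125

With no constraint there are C(9,5) = 126 possible selections.
Selections missing a whole group: no omnivores → C(5,5) = 1; no vegans → C(4,5) = 0.
Both groups omitted at once is impossible, so 126 − 1 = 125.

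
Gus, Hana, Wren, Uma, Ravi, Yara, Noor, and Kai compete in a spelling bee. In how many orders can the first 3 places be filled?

336

There are 8 choices for 1st place, 7 for 2nd, and 6 for 3rd.
That gives 8 × 7 × 6 = 336.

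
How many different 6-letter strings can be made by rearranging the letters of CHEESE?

CHEESE has 6 letters with E appearing 3 times.
So there are 6! / (3!) = 120 distinguishable arrangements.

120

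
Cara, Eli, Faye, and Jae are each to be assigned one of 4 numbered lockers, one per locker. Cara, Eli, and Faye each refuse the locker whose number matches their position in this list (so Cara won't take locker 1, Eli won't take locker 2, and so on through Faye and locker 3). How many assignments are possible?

Let Aᵢ (for i ∈ {1, 2, 3}) be the placements that put person i in their forbidden locker. Any j of these fix j positions, leaving (4−j)! ways to fill the rest, and there are C(3,j) ways to pick which j.
By inclusion–exclusion, the number of valid placements is Σ_{j=0}^{3} (−1)^j C(3,j)·(4−j)!.
Computing: 24 − 18 + 6 − 1 = 11.

11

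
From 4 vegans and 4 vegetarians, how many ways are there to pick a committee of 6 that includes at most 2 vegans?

Split by how many vegans are chosen (0 through 2).
Sum: C(4,0)·C(4,6) + C(4,1)·C(4,5) + C(4,2)·C(4,4) = 0 + 0 + 6 = 6.

6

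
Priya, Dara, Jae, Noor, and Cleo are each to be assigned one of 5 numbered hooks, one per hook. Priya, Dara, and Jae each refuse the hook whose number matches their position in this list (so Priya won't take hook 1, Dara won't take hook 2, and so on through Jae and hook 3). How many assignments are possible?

Let Aᵢ (for i ∈ {1, 2, 3}) be the placements that put person i in their forbidden hook. Any j of these fix j positions, leaving (5−j)! ways to fill the rest, and there are C(3,j) ways to pick which j.
By inclusion–exclusion, the number of valid placements is Σ_{j=0}^{3} (−1)^j C(3,j)·(5−j)!.
Computing: 120 − 72 + 18 − 2 = 64.

64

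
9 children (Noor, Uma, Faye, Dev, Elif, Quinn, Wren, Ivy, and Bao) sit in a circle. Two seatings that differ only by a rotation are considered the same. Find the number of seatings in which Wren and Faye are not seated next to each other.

30240

All circular seatings of 9 people number (8)! = 40320.
Those with Wren next to Faye: fuse the pair into one unit and seat 8 units around a circle — 2·(7)! = 10080.
Subtracting, 40320 − 10080 = 30240.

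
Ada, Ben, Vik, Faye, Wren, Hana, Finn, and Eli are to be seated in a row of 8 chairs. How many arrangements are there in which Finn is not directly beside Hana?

30240

Of the 8! = 40320 arrangements, those with Finn and Hana adjacent number 2 × 7! = 10080 (treat the pair as a block with 2 internal orders).
So 40320 − 10080 = 30240 arrangements keep them apart.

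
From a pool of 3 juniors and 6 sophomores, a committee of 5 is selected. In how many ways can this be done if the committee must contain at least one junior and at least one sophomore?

With no constraint there are C(9,5) = 126 possible selections.
Selections missing a whole group: no juniors → C(6,5) = 6; no sophomores → C(3,5) = 0.
Both groups omitted at once is impossible, so 126 − 6 = 120.

120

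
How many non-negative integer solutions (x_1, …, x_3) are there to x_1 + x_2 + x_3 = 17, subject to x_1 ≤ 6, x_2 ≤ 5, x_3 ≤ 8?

6

By stars and bars, unrestricted non-negative solutions to x_1+…+x_3 = 17 number C(17+2,2) = 171.
Subtract solutions that violate a single cap (substitute x_i' = x_i − (cap_i+1)): x_1 ≥ 7 gives C(12,2) = 66; x_2 ≥ 6 gives C(13,2) = 78; x_3 ≥ 9 gives C(10,2) = 45. Together 189.
Add back pairs where two caps are both exceeded: 15 + 3 + 6 = 24.
By inclusion–exclusion the count is 171 − 189 + 24 = 6.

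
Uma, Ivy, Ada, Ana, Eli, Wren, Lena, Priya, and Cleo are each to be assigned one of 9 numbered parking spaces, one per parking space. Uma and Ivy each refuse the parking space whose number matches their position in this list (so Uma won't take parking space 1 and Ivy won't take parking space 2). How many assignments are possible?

Let Aᵢ (for i ∈ {1, 2}) be the placements that put person i in their forbidden parking space. Any j of these fix j positions, leaving (9−j)! ways to fill the rest, and there are C(2,j) ways to pick which j.
By inclusion–exclusion, the number of valid placements is Σ_{j=0}^{2} (−1)^j C(2,j)·(9−j)!.
Computing: 362880 − 80640 + 5040 = 287280.

287280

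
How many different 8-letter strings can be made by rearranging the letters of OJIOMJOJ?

1120

OJIOMJOJ has 8 letters with J appearing 3 times and O appearing 3 times.
Dividing 8! = 40320 by 3!·3! = 36 for the repeated letters gives 1120.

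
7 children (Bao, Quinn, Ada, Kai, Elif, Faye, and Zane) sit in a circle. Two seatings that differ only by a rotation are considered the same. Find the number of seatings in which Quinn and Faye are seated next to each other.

Treat {Quinn, Faye} as one unit (2 internal orders) and seat the resulting 6 units around the table: (5)! circular arrangements.
So 2 × (5)! = 2 × 120 = 240.

240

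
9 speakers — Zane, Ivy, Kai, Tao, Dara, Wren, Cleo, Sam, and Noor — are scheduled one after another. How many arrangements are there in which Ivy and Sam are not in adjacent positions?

282240

Of the 9! = 362880 arrangements, those with Ivy and Sam adjacent number 2 × 8! = 80640 (treat the pair as a block with 2 internal orders).
Complementary counting: 362880 − 80640 = 282240.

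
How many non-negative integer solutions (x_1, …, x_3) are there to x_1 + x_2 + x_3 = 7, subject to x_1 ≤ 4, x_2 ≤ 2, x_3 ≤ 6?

Without the upper bounds there are C(9,2) = 36 ways to split 7 among 3 variables.
Subtract solutions that violate a single cap (substitute x_i' = x_i − (cap_i+1)): x_1 ≥ 5 gives C(4,2) = 6; x_2 ≥ 3 gives C(6,2) = 15; x_3 ≥ 7 gives C(2,2) = 1. Together 22.
No two caps can be exceeded simultaneously, so the pair terms are all 0.
By inclusion–exclusion the count is 36 − 22 + 0 = 14.

14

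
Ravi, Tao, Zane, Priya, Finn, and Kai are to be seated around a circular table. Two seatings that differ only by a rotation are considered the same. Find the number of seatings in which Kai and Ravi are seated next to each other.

Treat {Kai, Ravi} as one unit (2 internal orders) and seat the resulting 5 units around the table: (4)! circular arrangements.
So 2 × (4)! = 2 × 24 = 48.

48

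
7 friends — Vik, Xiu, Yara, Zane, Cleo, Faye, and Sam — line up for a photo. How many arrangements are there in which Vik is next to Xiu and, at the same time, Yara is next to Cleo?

Treat {Vik,Xiu} as one block (2 orders) and {Yara,Cleo} as another (2 orders).
That leaves 5 units to arrange: 2 × 2 × 5! = 4 × 120 = 480.

480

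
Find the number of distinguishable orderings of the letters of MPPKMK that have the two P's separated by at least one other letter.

60

There are 6!/(2!·2!·2!) = 90 arrangements of MPPKMK in total.
If the two P's are adjacent, glue them into one block, leaving 5 items to arrange: (5)!/(2!·2!) = 30 ways.
Hence 90 − 30 = 60.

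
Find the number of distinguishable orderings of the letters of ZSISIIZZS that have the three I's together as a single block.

Treat the 3 copies of I as a single block. The multiset to arrange is then {III, S, S, S, Z, Z, Z}, 7 items in all.
That gives (7)!/(3!·3!) = 140 arrangements.

140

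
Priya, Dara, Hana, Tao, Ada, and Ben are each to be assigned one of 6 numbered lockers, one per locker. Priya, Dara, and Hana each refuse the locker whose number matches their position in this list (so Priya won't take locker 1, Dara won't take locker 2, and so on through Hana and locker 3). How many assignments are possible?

Let Aᵢ (for i ∈ {1, 2, 3}) be the placements that put person i in their forbidden locker. Any j of these fix j positions, leaving (6−j)! ways to fill the rest, and there are C(3,j) ways to pick which j.
By inclusion–exclusion, the number of valid placements is Σ_{j=0}^{3} (−1)^j C(3,j)·(6−j)!.
Computing: 720 − 360 + 72 − 6 = 426.

426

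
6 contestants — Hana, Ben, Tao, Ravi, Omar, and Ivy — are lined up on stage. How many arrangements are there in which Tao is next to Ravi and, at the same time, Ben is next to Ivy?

Treat {Tao,Ravi} as one block (2 orders) and {Ben,Ivy} as another (2 orders).
That leaves 4 units to arrange: 2 × 2 × 4! = 4 × 24 = 96.

96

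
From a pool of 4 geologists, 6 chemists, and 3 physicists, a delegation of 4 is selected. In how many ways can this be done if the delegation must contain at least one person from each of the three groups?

Unrestricted: C(13,4) = 715 ways to pick any 4 of the 13.
Selections missing a whole group: no geologists → C(9,4) = 126; no chemists → C(7,4) = 35; no physicists → C(10,4) = 210.
Add back selections omitting two groups (i.e. drawn from a single group): C(4,4) + C(6,4) + C(3,4) = 16.
By inclusion–exclusion: 715 − 371 + 16 = 360.

360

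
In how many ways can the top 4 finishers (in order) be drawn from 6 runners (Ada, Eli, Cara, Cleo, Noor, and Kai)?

There are 6 choices for 1st place, 5 for 2nd, and so on down to 3 for position 4.
That gives 6 × 5 × 4 × 3 = 360.

360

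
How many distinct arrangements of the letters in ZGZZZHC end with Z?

With the last slot taken by Z, it remains to arrange the other 6 letters (GZZZHC).
Those 6 letters have Z appearing 3 times, giving (6)!/(3!) = 120.

120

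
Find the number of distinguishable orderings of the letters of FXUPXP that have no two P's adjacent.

120

Total arrangements of FXUPXP: 6!/(2!·2!) = 180.
If the two P's are adjacent, glue them into one block, leaving 5 items to arrange: (5)!/(2!) = 60 ways.
Subtracting, 180 − 60 = 120 arrangements keep the P's apart.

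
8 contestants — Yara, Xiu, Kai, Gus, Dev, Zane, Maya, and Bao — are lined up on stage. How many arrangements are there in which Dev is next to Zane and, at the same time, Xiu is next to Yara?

Treat {Dev,Zane} as one block (2 orders) and {Xiu,Yara} as another (2 orders).
That leaves 6 units to arrange: 2 × 2 × 6! = 4 × 720 = 2880.

2880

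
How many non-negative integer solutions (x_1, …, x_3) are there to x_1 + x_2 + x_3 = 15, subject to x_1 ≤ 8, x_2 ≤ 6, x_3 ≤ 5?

Without the upper bounds there are C(17,2) = 136 ways to split 15 among 3 variables.
Subtract solutions that violate a single cap (substitute x_i' = x_i − (cap_i+1)): x_1 ≥ 9 gives C(8,2) = 28; x_2 ≥ 7 gives C(10,2) = 45; x_3 ≥ 6 gives C(11,2) = 55. Together 128.
Add back pairs where two caps are both exceeded: 0 + 1 + 6 = 7.
By inclusion–exclusion the count is 136 − 128 + 7 = 15.

15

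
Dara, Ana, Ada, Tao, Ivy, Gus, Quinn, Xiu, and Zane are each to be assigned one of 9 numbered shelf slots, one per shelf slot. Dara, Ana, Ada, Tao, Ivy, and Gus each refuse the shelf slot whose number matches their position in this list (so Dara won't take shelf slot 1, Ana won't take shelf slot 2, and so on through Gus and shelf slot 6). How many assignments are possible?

Let Aᵢ (for 1 ≤ i ≤ 6) be the placements that put person i in their forbidden shelf slot. Any j of these fix j positions, leaving (9−j)! ways to fill the rest, and there are C(6,j) ways to pick which j.
By inclusion–exclusion, the number of valid placements is Σ_{j=0}^{6} (−1)^j C(6,j)·(9−j)!.
Computing: 362880 − 241920 + 75600 − 14400 + 1800 − 144 + 6 = 183822.

183822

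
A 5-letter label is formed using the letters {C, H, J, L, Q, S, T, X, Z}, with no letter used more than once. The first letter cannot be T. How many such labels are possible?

The first letter has 9−1 = 8 choices (anything except T).
The remaining 4 letters are filled from the other 8 symbols without repetition: 8 × 7 × 6 × 5 = 1680.
Total: 8 × 1680 = 13440.

13440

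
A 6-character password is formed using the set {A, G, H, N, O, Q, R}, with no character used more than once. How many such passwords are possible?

This is a permutation of 6 out of 7: P(7,6) = 7!/1!.
That product is 7 × 6 × 5 × 4 × 3 × 2 = 5040.

5040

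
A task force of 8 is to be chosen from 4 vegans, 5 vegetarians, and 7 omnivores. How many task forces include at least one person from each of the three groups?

12201

Total 8-person selections from all 16: C(16,8) = 12870.
Subtract selections that omit an entire group: no vegans → C(12,8) = 495; no vegetarians → C(11,8) = 165; no omnivores → C(9,8) = 9.
Add back selections omitting two groups (i.e. drawn from a single group): C(4,8) + C(5,8) + C(7,8) = 0.
By inclusion–exclusion: 12870 − 669 + 0 = 12201.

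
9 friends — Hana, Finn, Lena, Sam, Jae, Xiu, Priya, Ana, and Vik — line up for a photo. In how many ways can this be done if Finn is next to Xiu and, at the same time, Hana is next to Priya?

Treat {Finn,Xiu} as one block (2 orders) and {Hana,Priya} as another (2 orders).
That leaves 7 units to arrange: 2 × 2 × 7! = 4 × 5040 = 20160.

20160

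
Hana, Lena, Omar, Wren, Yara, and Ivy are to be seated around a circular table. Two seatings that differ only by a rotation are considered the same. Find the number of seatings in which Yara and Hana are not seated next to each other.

All circular seatings of 6 people number (5)! = 120.
Those with Yara next to Hana: fuse the pair into one unit and seat 5 units around a circle — 2·(4)! = 48.
Subtracting, 120 − 48 = 72.

72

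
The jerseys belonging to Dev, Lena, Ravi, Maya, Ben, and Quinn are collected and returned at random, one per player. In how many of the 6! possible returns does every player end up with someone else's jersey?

Let Aᵢ be the assignments in which player i gets their old jersey. We want the size of the complement of A₁∪…∪A_6.
By inclusion–exclusion this is Σ_{j=0}^{6} (−1)^j C(6,j)·(6−j)!.
Computing: 720 − 720 + 360 − 120 + 30 − 6 + 1 = 265.

265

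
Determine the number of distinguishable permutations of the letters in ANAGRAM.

The 7 letters of ANAGRAM have repeats: A appearing 3 times.
So there are 7! / (3!) = 840 distinguishable arrangements.

840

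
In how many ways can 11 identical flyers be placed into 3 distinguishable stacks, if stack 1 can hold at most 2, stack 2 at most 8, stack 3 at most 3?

6

Without the upper bounds there are C(13,2) = 78 ways to split 11 among 3 stacks.
Subtract solutions that violate a single cap (substitute x_i' = x_i − (cap_i+1)): x_1 ≥ 3 gives C(10,2) = 45; x_2 ≥ 9 gives C(4,2) = 6; x_3 ≥ 4 gives C(9,2) = 36. Together 87.
Add back pairs where two caps are both exceeded: 0 + 15 + 0 = 15.
By inclusion–exclusion the count is 78 − 87 + 15 = 6.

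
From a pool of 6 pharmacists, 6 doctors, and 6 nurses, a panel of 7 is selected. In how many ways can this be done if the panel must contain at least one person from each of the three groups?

29448

With no constraint there are C(18,7) = 31824 possible selections.
Selections missing a whole group: no pharmacists → C(12,7) = 792; no doctors → C(12,7) = 792; no nurses → C(12,7) = 792.
Add back selections omitting two groups (i.e. drawn from a single group): C(6,7) + C(6,7) + C(6,7) = 0.
By inclusion–exclusion: 31824 − 2376 + 0 = 29448.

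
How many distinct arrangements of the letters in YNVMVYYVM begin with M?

1120

Fix M in the first position and arrange the remaining 8 letters.
Those 8 letters have V appearing 3 times and Y appearing 3 times, giving (8)!/(3!·3!) = 1120.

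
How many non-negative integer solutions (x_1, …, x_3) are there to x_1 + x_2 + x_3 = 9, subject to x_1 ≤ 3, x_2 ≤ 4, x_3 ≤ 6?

Without the upper bounds there are C(11,2) = 55 ways to split 9 among 3 variables.
Subtract solutions that violate a single cap (substitute x_i' = x_i − (cap_i+1)): x_1 ≥ 4 gives C(7,2) = 21; x_2 ≥ 5 gives C(6,2) = 15; x_3 ≥ 7 gives C(4,2) = 6. Together 42.
Add back pairs where two caps are both exceeded: 1 + 0 + 0 = 1.
By inclusion–exclusion the count is 55 − 42 + 1 = 14.

14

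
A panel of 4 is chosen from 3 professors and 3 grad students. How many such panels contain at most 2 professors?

Split by how many professors are chosen (0 through 2).
Sum: C(3,0)·C(3,4) + C(3,1)·C(3,3) + C(3,2)·C(3,2) = 0 + 3 + 9 = 12.

12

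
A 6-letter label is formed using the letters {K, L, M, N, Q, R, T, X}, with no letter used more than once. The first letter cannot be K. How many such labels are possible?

The first letter has 8−1 = 7 choices (anything except K).
The remaining 5 letters are filled from the other 7 symbols without repetition: 7 × 6 × 5 × 4 × 3 = 2520.
Total: 7 × 2520 = 17640.

17640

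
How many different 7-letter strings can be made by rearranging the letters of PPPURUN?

420

PPPURUN has 7 letters with P appearing 3 times and U appearing twice.
So there are 7! / (3!·2!) = 420 distinguishable arrangements.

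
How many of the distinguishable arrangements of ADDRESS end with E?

180

Fix E in the last position and arrange the remaining 6 letters.
Those 6 letters have D appearing twice and S appearing twice, giving (6)!/(2!·2!) = 180.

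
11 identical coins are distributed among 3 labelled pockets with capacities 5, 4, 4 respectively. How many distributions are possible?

By stars and bars, unrestricted non-negative solutions to x_1+…+x_3 = 11 number C(11+2,2) = 78.
Subtract solutions that violate a single cap (substitute x_i' = x_i − (cap_i+1)): x_1 ≥ 6 gives C(7,2) = 21; x_2 ≥ 5 gives C(8,2) = 28; x_3 ≥ 5 gives C(8,2) = 28. Together 77.
Add back pairs where two caps are both exceeded: 1 + 1 + 3 = 5.
By inclusion–exclusion the count is 78 − 77 + 5 = 6.

6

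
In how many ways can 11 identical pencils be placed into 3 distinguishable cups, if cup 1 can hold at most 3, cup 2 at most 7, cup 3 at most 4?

Ignoring the caps, the number of non-negative solutions to x_1+…+x_3 = 11 is C(13,2) = 78.
Subtract solutions that violate a single cap (substitute x_i' = x_i − (cap_i+1)): x_1 ≥ 4 gives C(9,2) = 36; x_2 ≥ 8 gives C(5,2) = 10; x_3 ≥ 5 gives C(8,2) = 28. Together 74.
Add back pairs where two caps are both exceeded: 0 + 6 + 0 = 6.
By inclusion–exclusion the count is 78 − 74 + 6 = 10.

10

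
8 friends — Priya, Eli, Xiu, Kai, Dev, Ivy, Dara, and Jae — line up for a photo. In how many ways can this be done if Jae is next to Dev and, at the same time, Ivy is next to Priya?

2880

Treat {Jae,Dev} as one block (2 orders) and {Ivy,Priya} as another (2 orders).
That leaves 6 units to arrange: 2 × 2 × 6! = 4 × 720 = 2880.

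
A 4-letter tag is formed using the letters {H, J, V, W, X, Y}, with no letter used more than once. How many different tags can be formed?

Choose and order 4 of the 6 symbols: the first letter has 6 options, the next 5, then 4, 3.
6 × 5 × 4 × 3 = 360.

360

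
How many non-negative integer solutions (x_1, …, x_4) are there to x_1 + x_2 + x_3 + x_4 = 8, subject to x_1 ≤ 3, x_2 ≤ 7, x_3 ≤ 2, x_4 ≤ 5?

Without the upper bounds there are C(11,3) = 165 ways to split 8 among 4 variables.
Subtract solutions that violate a single cap (substitute x_i' = x_i − (cap_i+1)): x_1 ≥ 4 gives C(7,3) = 35; x_2 ≥ 8 gives C(3,3) = 1; x_3 ≥ 3 gives C(8,3) = 56; x_4 ≥ 6 gives C(5,3) = 10. Together 102.
Add back pairs where two caps are both exceeded: 0 + 4 + 0 + 0 + 0 + 0 = 4.
By inclusion–exclusion the count is 165 − 102 + 4 = 67.

67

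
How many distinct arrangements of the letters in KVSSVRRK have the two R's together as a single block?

630

Treat the 2 copies of R as a single block. The multiset to arrange is then {RR, K, K, S, S, V, V}, 7 items in all.
That gives (7)!/(2!·2!·2!) = 630 arrangements.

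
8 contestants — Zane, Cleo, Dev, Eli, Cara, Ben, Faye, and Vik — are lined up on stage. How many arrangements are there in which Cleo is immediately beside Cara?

10080

Treat {Cleo, Cara} as a single unit. There are 7 units to order, and the pair itself can be ordered 2 ways.
That gives 2 × 7! = 2 × 5040 = 10080.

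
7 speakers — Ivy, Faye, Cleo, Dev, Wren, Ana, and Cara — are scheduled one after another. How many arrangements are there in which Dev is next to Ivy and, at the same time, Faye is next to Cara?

Treat {Dev,Ivy} as one block (2 orders) and {Faye,Cara} as another (2 orders).
That leaves 5 units to arrange: 2 × 2 × 5! = 4 × 120 = 480.

480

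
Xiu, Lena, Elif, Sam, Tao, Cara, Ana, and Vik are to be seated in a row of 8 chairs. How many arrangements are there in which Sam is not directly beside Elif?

30240

There are 8! = 40320 arrangements in all. If Sam and Elif are adjacent, merging them into one block gives 2·(7)! = 10080 arrangements.
Complementary counting: 40320 − 10080 = 30240.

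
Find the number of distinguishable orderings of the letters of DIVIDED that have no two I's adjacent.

300

There are 7!/(3!·2!) = 420 arrangements of DIVIDED in total.
If the two I's are adjacent, glue them into one block, leaving 6 items to arrange: (6)!/(3!) = 120 ways.
Hence 420 − 120 = 300.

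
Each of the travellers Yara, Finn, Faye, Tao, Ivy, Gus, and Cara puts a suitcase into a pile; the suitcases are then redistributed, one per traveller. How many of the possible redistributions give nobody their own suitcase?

1854

This is the derangement count D_7: permutations of 7 items with no fixed point.
By inclusion–exclusion this is Σ_{j=0}^{7} (−1)^j C(7,j)·(7−j)!.
Computing: 5040 − 5040 + 2520 − 840 + 210 − 42 + 7 − 1 = 1854.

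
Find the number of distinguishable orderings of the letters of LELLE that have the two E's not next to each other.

There are 5!/(3!·2!) = 10 arrangements of LELLE in total.
Arrangements with the E's together: treat EE as one letter, giving (4)!/(3!) = 4.
Hence 10 − 4 = 6.

6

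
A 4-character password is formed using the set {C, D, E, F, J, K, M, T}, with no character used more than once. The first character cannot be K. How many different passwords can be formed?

The first character has 8−1 = 7 choices (anything except K).
The remaining 3 characters are filled from the other 7 symbols without repetition: 7 × 6 × 5 = 210.
Total: 7 × 210 = 1470.

1470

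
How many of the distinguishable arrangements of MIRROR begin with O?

20

With the first slot taken by O, it remains to arrange the other 5 letters (MIRRR).
Those 5 letters have R appearing 3 times, giving (5)!/(3!) = 20.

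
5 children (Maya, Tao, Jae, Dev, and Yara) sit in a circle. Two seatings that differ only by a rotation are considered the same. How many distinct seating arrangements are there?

Around a circle, 5 distinct people have 5!/5 = (4)! = 24 rotationally distinct seatings.

24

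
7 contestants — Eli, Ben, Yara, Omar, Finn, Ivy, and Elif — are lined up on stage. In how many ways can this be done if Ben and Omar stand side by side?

1440

Glue Ben and Omar into one block (2 internal orders), leaving 6 units to arrange in a row.
So the count is 2·(6)! = 1440.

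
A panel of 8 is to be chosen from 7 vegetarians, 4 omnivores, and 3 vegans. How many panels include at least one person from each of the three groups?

With no constraint there are C(14,8) = 3003 possible selections.
Selections missing a whole group: no vegetarians → C(7,8) = 0; no omnivores → C(10,8) = 45; no vegans → C(11,8) = 165.
Add back selections omitting two groups (i.e. drawn from a single group): C(7,8) + C(4,8) + C(3,8) = 0.
By inclusion–exclusion: 3003 − 210 + 0 = 2793.

2793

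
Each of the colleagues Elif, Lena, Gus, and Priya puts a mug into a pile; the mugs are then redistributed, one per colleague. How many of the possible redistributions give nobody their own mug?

9

This is the derangement count D_4: permutations of 4 items with no fixed point.
By inclusion–exclusion this is Σ_{j=0}^{4} (−1)^j C(4,j)·(4−j)!.
Computing: 24 − 24 + 12 − 4 + 1 = 9.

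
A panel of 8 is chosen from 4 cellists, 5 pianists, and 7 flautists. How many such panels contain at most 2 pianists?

Split by how many pianists are chosen (0 through 2).
Sum: C(5,0)·C(11,8) + C(5,1)·C(11,7) + C(5,2)·C(11,6) = 165 + 1650 + 4620 = 6435.

6435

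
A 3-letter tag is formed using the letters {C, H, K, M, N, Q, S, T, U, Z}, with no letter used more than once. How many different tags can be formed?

Choose and order 3 of the 10 symbols: the first letter has 10 options, the next 9, then 8.
10 × 9 × 8 = 720.

720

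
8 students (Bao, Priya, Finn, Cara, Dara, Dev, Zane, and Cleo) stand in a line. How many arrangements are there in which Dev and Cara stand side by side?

10080

Glue Dev and Cara into one block (2 internal orders), leaving 7 units to arrange in a row.
That gives 2 × 7! = 2 × 5040 = 10080.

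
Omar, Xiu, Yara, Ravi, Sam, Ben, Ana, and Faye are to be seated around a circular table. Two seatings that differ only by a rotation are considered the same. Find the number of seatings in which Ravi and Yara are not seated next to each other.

3600

All circular seatings of 8 people number (7)! = 5040.
Seatings with Ravi beside Yara: treat them as a block with 2 internal orders, giving 2 × (6)! = 1440.
Subtracting, 5040 − 1440 = 3600.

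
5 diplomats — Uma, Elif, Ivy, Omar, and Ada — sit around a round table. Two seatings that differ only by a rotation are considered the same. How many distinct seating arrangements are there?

24

Seat Uma anywhere (absorbing the rotational symmetry), then permute the other 4: (4)! = 24.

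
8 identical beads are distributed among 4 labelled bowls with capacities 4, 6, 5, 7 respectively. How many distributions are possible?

130

Ignoring the caps, the number of non-negative solutions to x_1+…+x_4 = 8 is C(11,3) = 165.
Subtract solutions that violate a single cap (substitute x_i' = x_i − (cap_i+1)): x_1 ≥ 5 gives C(6,3) = 20; x_2 ≥ 7 gives C(4,3) = 4; x_3 ≥ 6 gives C(5,3) = 10; x_4 ≥ 8 gives C(3,3) = 1. Together 35.
No two caps can be exceeded simultaneously, so the pair terms are all 0.
By inclusion–exclusion the count is 165 − 35 + 0 = 130.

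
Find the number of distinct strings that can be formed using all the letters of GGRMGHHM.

GGRMGHHM has 8 letters with G appearing 3 times, H appearing twice, and M appearing twice.
So there are 8! / (3!·2!·2!) = 1680 distinguishable arrangements.

1680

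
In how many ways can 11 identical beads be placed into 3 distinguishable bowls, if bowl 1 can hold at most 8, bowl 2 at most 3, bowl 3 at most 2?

6

Without the upper bounds there are C(13,2) = 78 ways to split 11 among 3 bowls.
Subtract solutions that violate a single cap (substitute x_i' = x_i − (cap_i+1)): x_1 ≥ 9 gives C(4,2) = 6; x_2 ≥ 4 gives C(9,2) = 36; x_3 ≥ 3 gives C(10,2) = 45. Together 87.
Add back pairs where two caps are both exceeded: 0 + 0 + 15 = 15.
By inclusion–exclusion the count is 78 − 87 + 15 = 6.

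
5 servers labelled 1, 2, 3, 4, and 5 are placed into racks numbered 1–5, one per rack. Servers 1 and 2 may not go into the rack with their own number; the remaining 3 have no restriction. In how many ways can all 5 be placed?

78

Let Aᵢ (for i ∈ {1, 2}) be the placements that put server i in its forbidden rack. Any j of these fix j positions, leaving (5−j)! ways to fill the rest, and there are C(2,j) ways to pick which j.
By inclusion–exclusion, the number of valid placements is Σ_{j=0}^{2} (−1)^j C(2,j)·(5−j)!.
Computing: 120 − 48 + 6 = 78.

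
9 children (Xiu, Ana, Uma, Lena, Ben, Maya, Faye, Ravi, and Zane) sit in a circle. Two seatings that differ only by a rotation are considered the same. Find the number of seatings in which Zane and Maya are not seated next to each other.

30240

Without the restriction there are (8)! = 40320 seatings.
Seatings with Zane beside Maya: treat them as a block with 2 internal orders, giving 2 × (7)! = 10080.
Subtracting, 40320 − 10080 = 30240.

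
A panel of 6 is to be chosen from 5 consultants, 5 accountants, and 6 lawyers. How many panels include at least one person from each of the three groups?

With no constraint there are C(16,6) = 8008 possible selections.
Subtract selections that omit an entire group: no consultants → C(11,6) = 462; no accountants → C(11,6) = 462; no lawyers → C(10,6) = 210.
Add back selections omitting two groups (i.e. drawn from a single group): C(5,6) + C(5,6) + C(6,6) = 1.
By inclusion–exclusion: 8008 − 1134 + 1 = 6875.

6875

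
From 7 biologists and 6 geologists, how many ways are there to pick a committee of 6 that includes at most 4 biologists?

1583

Split by how many biologists are chosen (0 through 4).
Sum: C(7,0)·C(6,6) + C(7,1)·C(6,5) + C(7,2)·C(6,4) + C(7,3)·C(6,3) + C(7,4)·C(6,2) = 1 + 42 + 315 + 700 + 525 = 1583.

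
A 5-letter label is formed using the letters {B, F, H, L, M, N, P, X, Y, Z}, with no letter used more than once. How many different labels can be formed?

This is a permutation of 5 out of 10: P(10,5) = 10!/5!.
That product is 10 × 9 × 8 × 7 × 6 = 30240.

30240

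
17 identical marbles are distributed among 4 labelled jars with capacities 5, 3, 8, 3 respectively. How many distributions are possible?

10

By stars and bars, unrestricted non-negative solutions to x_1+…+x_4 = 17 number C(17+3,3) = 1140.
Subtract solutions that violate a single cap (substitute x_i' = x_i − (cap_i+1)): x_1 ≥ 6 gives C(14,3) = 364; x_2 ≥ 4 gives C(16,3) = 560; x_3 ≥ 9 gives C(11,3) = 165; x_4 ≥ 4 gives C(16,3) = 560. Together 1649.
Add back pairs where two caps are both exceeded: 120 + 10 + 120 + 35 + 220 + 35 = 540.
Subtract triples: 0 + 20 + 0 + 1 = 21.
By inclusion–exclusion the count is 1140 − 1649 + 540 − 21 = 10.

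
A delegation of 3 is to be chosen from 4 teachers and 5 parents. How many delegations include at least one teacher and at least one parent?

70

With no constraint there are C(9,3) = 84 possible selections.
Subtract selections that omit an entire group: no teachers → C(5,3) = 10; no parents → C(4,3) = 4.
Both groups omitted at once is impossible, so 84 − 14 = 70.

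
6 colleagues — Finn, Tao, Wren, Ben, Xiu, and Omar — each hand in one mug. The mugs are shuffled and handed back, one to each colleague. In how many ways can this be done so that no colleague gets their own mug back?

Count assignments avoiding every fixed point. For any j of the 6 colleagues fixed to their own mug, the other 6−j can be arranged in (6−j)! ways.
By inclusion–exclusion this is Σ_{j=0}^{6} (−1)^j C(6,j)·(6−j)!.
Computing: 720 − 720 + 360 − 120 + 30 − 6 + 1 = 265.

265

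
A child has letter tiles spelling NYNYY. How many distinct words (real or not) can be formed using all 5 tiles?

The 5 letters of NYNYY have repeats: N appearing twice and Y appearing 3 times.
Dividing 5! = 120 by 3!·2! = 12 for the repeated letters gives 10.

10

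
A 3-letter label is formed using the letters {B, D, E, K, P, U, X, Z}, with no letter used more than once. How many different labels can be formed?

With no repetition, fill the 3 letters in order: 8 choices, then 7, down to 6.
8 × 7 × 6 = 336.

336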